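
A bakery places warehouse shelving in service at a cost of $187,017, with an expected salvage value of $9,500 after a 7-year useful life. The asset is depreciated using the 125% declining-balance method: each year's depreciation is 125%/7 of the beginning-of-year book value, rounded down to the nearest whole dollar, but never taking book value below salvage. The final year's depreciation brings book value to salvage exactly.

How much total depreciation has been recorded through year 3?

Depreciable base = $187,017 − $9,500 = $177,517.
Year 1: ⌊$187,017 × 125%/7⌋ = $33,395. Book value $153,622.
Year 2: ⌊$153,622 × 125%/7⌋ = $27,432. Book value $126,190.
Year 3: ⌊$126,190 × 125%/7⌋ = $22,533. Book value $103,657.
Accumulated through year 3 = $187,017 − $103,657 = $83,360.

$83,360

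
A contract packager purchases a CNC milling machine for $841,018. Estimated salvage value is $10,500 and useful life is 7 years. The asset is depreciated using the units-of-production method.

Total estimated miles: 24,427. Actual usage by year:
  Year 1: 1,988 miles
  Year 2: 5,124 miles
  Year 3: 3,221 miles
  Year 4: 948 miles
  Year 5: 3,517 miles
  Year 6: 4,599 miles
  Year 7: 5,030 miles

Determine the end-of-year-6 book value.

$181,520

Depreciable base = $841,018 − $10,500 = $830,518.
Rate = $830,518 / 24,427 miles = $34 per mile.
Year 1: 1,988 × $34 = $67,592. Book value $773,426.
Year 2: 5,124 × $34 = $174,216. Book value $599,210.
Year 3: 3,221 × $34 = $109,514. Book value $489,696.
Year 4: 948 × $34 = $32,232. Book value $457,464.
Year 5: 3,517 × $34 = $119,578. Book value $337,886.
Year 6: 4,599 × $34 = $156,366. Book value $181,520.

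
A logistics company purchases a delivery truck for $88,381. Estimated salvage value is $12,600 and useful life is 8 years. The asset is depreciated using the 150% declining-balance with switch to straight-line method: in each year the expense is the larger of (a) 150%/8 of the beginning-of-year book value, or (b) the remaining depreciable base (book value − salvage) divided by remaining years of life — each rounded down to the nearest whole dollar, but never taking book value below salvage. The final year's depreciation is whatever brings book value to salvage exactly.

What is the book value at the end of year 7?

$18,833

Depreciable base = $88,381 − $12,600 = $75,781.
Year 1: DB = ⌊$88,381 × 150%/8⌋ = $16,571; SL = ⌊$75,781/8⌋ = $9,472 → take DB $16,571. Book value $71,810.
Year 2: DB = ⌊$71,810 × 150%/8⌋ = $13,464; SL = ⌊$59,210/7⌋ = $8,458 → take DB $13,464. Book value $58,346.
Year 3: DB = ⌊$58,346 × 150%/8⌋ = $10,939; SL = ⌊$45,746/6⌋ = $7,624 → take DB $10,939. Book value $47,407.
Year 4: DB = ⌊$47,407 × 150%/8⌋ = $8,888; SL = ⌊$34,807/5⌋ = $6,961 → take DB $8,888. Book value $38,519.
Year 5: DB = ⌊$38,519 × 150%/8⌋ = $7,222; SL = ⌊$25,919/4⌋ = $6,479 → take DB $7,222. Book value $31,297.
Year 6: DB = ⌊$31,297 × 150%/8⌋ = $5,868; SL = ⌊$18,697/3⌋ = $6,232 → take SL $6,232. Book value $25,065.
Year 7: DB = ⌊$25,065 × 150%/8⌋ = $4,699; SL = ⌊$12,465/2⌋ = $6,232 → take SL $6,232. Book value $18,833.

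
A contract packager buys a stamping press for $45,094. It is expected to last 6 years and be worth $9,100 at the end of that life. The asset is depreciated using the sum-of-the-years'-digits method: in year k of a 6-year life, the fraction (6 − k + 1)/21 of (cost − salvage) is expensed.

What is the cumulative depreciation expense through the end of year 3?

Depreciable base = $45,094 − $9,100 = $35,994.
Sum of the years' digits = 6+5+4+3+2+1 = 21.
Year 1: $35,994 × 6/21 = $10,284. Book value $34,810.
Year 2: $35,994 × 5/21 = $8,570. Book value $26,240.
Year 3: $35,994 × 4/21 = $6,856. Book value $19,384.
Accumulated through year 3 = $45,094 − $19,384 = $25,710.

$25,710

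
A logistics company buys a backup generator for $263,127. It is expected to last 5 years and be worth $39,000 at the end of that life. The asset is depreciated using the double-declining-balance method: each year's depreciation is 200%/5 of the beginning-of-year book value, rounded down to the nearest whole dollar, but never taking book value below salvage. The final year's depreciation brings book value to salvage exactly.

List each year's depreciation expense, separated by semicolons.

$105,250; $63,150; $37,890; $17,837; $0

Depreciable base = $263,127 − $39,000 = $224,127.
Year 1: ⌊$263,127 × 200%/5⌋ = $105,250. Book value $157,877.
Year 2: ⌊$157,877 × 200%/5⌋ = $63,150. Book value $94,727.
Year 3: ⌊$94,727 × 200%/5⌋ = $37,890. Book value $56,837.
Year 4: ⌊$56,837 × 200%/5⌋ = $22,734, capped at $17,837. Book value $39,000.
Year 5 (final): $39,000 − $39,000 = $0. Book value $39,000.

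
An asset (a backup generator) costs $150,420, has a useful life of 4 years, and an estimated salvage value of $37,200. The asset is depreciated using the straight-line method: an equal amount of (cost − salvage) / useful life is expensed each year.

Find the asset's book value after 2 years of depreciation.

Depreciable base = $150,420 − $37,200 = $113,220.
Annual expense = $113,220 / 4 = $28,305.
End of year 1: book value $122,115.
End of year 2: book value $93,810.

$93,810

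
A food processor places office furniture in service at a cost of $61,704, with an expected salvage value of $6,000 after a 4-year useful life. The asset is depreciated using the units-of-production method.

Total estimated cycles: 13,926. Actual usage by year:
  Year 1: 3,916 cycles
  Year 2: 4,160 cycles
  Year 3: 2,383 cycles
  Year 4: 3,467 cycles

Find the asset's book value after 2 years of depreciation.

$29,400

Depreciable base = $61,704 − $6,000 = $55,704.
Rate = $55,704 / 13,926 cycles = $4 per cycle.
Year 1: 3,916 × $4 = $15,664. Book value $46,040.
Year 2: 4,160 × $4 = $16,640. Book value $29,400.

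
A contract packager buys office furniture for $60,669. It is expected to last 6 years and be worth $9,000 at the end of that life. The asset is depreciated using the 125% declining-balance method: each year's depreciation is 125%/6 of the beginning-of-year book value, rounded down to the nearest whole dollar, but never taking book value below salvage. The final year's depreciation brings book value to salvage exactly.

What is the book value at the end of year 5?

Depreciable base = $60,669 − $9,000 = $51,669.
Year 1: ⌊$60,669 × 125%/6⌋ = $12,639. Book value $48,030.
Year 2: ⌊$48,030 × 125%/6⌋ = $10,006. Book value $38,024.
Year 3: ⌊$38,024 × 125%/6⌋ = $7,921. Book value $30,103.
Year 4: ⌊$30,103 × 125%/6⌋ = $6,271. Book value $23,832.
Year 5: ⌊$23,832 × 125%/6⌋ = $4,965. Book value $18,867.

$18,867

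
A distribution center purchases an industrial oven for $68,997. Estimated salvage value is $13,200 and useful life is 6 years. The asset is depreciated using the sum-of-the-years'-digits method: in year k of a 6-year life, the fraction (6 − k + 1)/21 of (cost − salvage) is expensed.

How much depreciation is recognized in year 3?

$10,628

Depreciable base = $68,997 − $13,200 = $55,797.
Sum of the years' digits = 6+5+4+3+2+1 = 21.
Year 1: $55,797 × 6/21 = $15,942. Book value $53,055.
Year 2: $55,797 × 5/21 = $13,285. Book value $39,770.
Year 3: $55,797 × 4/21 = $10,628. Book value $29,142.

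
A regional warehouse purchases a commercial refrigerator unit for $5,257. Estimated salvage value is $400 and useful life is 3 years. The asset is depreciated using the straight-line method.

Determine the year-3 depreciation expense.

$1,619

Depreciable base = $5,257 − $400 = $4,857.
Annual expense = $4,857 / 3 = $1,619.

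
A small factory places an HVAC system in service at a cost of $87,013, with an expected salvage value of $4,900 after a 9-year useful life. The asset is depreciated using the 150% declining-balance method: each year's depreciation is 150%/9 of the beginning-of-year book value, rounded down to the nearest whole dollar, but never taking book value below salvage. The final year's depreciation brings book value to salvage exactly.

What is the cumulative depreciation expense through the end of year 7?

Depreciable base = $87,013 − $4,900 = $82,113.
Year 1: ⌊$87,013 × 150%/9⌋ = $14,502. Book value $72,511.
Year 2: ⌊$72,511 × 150%/9⌋ = $12,085. Book value $60,426.
Year 3: ⌊$60,426 × 150%/9⌋ = $10,071. Book value $50,355.
Year 4: ⌊$50,355 × 150%/9⌋ = $8,392. Book value $41,963.
Year 5: ⌊$41,963 × 150%/9⌋ = $6,993. Book value $34,970.
Year 6: ⌊$34,970 × 150%/9⌋ = $5,828. Book value $29,142.
Year 7: ⌊$29,142 × 150%/9⌋ = $4,857. Book value $24,285.
Accumulated through year 7 = $87,013 − $24,285 = $62,728.

$62,728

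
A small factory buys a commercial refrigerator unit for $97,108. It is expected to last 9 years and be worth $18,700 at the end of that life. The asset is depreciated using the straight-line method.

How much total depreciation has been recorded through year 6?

Depreciable base = $97,108 − $18,700 = $78,408.
Annual expense = $78,408 / 9 = $8,712.
End of year 1: book value $88,396.
End of year 2: book value $79,684.
End of year 3: book value $70,972.
End of year 4: book value $62,260.
End of year 5: book value $53,548.
End of year 6: book value $44,836.
Accumulated through year 6 = $97,108 − $44,836 = $52,272.

$52,272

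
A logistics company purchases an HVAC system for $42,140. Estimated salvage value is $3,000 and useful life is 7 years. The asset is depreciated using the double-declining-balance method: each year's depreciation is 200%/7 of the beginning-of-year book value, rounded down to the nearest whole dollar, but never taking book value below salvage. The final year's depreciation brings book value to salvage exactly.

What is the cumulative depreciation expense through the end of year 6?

Depreciable base = $42,140 − $3,000 = $39,140.
Year 1: ⌊$42,140 × 200%/7⌋ = $12,040. Book value $30,100.
Year 2: ⌊$30,100 × 200%/7⌋ = $8,600. Book value $21,500.
Year 3: ⌊$21,500 × 200%/7⌋ = $6,142. Book value $15,358.
Year 4: ⌊$15,358 × 200%/7⌋ = $4,388. Book value $10,970.
Year 5: ⌊$10,970 × 200%/7⌋ = $3,134. Book value $7,836.
Year 6: ⌊$7,836 × 200%/7⌋ = $2,238. Book value $5,598.
Accumulated through year 6 = $42,140 − $5,598 = $36,542.

$36,542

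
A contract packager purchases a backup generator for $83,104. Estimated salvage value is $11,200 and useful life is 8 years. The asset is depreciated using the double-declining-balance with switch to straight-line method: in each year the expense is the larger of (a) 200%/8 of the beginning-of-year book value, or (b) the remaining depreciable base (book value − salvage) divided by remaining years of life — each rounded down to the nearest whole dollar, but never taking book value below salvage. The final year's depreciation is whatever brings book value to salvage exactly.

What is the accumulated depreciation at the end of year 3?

$48,044

Depreciable base = $83,104 − $11,200 = $71,904.
Year 1: DB = ⌊$83,104 × 200%/8⌋ = $20,776; SL = ⌊$71,904/8⌋ = $8,988 → take DB $20,776. Book value $62,328.
Year 2: DB = ⌊$62,328 × 200%/8⌋ = $15,582; SL = ⌊$51,128/7⌋ = $7,304 → take DB $15,582. Book value $46,746.
Year 3: DB = ⌊$46,746 × 200%/8⌋ = $11,686; SL = ⌊$35,546/6⌋ = $5,924 → take DB $11,686. Book value $35,060.
Accumulated through year 3 = $83,104 − $35,060 = $48,044.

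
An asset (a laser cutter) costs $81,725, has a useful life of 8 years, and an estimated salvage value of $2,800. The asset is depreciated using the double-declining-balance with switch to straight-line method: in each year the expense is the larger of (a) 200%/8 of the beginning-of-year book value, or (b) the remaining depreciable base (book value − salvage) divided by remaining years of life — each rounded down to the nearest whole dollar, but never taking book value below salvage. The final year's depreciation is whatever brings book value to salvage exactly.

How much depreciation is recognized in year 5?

$6,465

Depreciable base = $81,725 − $2,800 = $78,925.
Year 1: DB = ⌊$81,725 × 200%/8⌋ = $20,431; SL = ⌊$78,925/8⌋ = $9,865 → take DB $20,431. Book value $61,294.
Year 2: DB = ⌊$61,294 × 200%/8⌋ = $15,323; SL = ⌊$58,494/7⌋ = $8,356 → take DB $15,323. Book value $45,971.
Year 3: DB = ⌊$45,971 × 200%/8⌋ = $11,492; SL = ⌊$43,171/6⌋ = $7,195 → take DB $11,492. Book value $34,479.
Year 4: DB = ⌊$34,479 × 200%/8⌋ = $8,619; SL = ⌊$31,679/5⌋ = $6,335 → take DB $8,619. Book value $25,860.
Year 5: DB = ⌊$25,860 × 200%/8⌋ = $6,465; SL = ⌊$23,060/4⌋ = $5,765 → take DB $6,465. Book value $19,395.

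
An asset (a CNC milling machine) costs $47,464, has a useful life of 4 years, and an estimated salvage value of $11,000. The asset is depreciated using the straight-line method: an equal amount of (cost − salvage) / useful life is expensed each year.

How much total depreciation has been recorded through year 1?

$9,116

Depreciable base = $47,464 − $11,000 = $36,464.
Annual expense = $36,464 / 4 = $9,116.
End of year 1: book value $38,348.
Accumulated through year 1 = $47,464 − $38,348 = $9,116.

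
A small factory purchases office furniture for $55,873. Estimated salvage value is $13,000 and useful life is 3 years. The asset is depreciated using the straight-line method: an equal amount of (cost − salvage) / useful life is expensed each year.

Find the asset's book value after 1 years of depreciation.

$41,582

Depreciable base = $55,873 − $13,000 = $42,873.
Annual expense = $42,873 / 3 = $14,291.
End of year 1: book value $41,582.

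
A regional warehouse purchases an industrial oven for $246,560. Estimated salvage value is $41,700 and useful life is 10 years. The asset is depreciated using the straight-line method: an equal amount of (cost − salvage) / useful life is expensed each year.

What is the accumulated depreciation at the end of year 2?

Depreciable base = $246,560 − $41,700 = $204,860.
Annual expense = $204,860 / 10 = $20,486.
End of year 1: book value $226,074.
End of year 2: book value $205,588.
Accumulated through year 2 = $246,560 − $205,588 = $40,972.

$40,972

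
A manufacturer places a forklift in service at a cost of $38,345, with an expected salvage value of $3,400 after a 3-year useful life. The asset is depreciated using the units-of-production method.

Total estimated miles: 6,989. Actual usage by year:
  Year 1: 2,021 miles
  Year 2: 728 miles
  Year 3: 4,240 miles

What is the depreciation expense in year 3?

Depreciable base = $38,345 − $3,400 = $34,945.
Rate = $34,945 / 6,989 miles = $5 per mile.
Year 1: 2,021 × $5 = $10,105. Book value $28,240.
Year 2: 728 × $5 = $3,640. Book value $24,600.
Year 3: 4,240 × $5 = $21,200. Book value $3,400.

$21,200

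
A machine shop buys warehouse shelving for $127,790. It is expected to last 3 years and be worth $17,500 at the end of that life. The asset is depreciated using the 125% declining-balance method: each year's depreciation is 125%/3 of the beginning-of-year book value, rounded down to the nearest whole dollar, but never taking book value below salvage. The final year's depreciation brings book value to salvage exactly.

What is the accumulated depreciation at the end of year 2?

Depreciable base = $127,790 − $17,500 = $110,290.
Year 1: ⌊$127,790 × 125%/3⌋ = $53,245. Book value $74,545.
Year 2: ⌊$74,545 × 125%/3⌋ = $31,060. Book value $43,485.
Accumulated through year 2 = $127,790 − $43,485 = $84,305.

$84,305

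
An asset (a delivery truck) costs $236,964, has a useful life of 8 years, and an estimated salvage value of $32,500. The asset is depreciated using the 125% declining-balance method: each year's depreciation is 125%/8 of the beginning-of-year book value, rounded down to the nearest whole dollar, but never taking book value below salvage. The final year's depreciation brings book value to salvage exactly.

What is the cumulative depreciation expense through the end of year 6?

Depreciable base = $236,964 − $32,500 = $204,464.
Year 1: ⌊$236,964 × 125%/8⌋ = $37,025. Book value $199,939.
Year 2: ⌊$199,939 × 125%/8⌋ = $31,240. Book value $168,699.
Year 3: ⌊$168,699 × 125%/8⌋ = $26,359. Book value $142,340.
Year 4: ⌊$142,340 × 125%/8⌋ = $22,240. Book value $120,100.
Year 5: ⌊$120,100 × 125%/8⌋ = $18,765. Book value $101,335.
Year 6: ⌊$101,335 × 125%/8⌋ = $15,833. Book value $85,502.
Accumulated through year 6 = $236,964 − $85,502 = $151,462.

$151,462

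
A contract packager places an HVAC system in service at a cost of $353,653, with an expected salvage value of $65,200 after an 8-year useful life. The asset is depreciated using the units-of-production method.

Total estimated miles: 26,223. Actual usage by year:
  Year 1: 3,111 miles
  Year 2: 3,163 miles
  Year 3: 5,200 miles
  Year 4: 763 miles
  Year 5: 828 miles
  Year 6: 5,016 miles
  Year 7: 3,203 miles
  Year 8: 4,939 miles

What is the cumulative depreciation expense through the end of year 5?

$143,715

Depreciable base = $353,653 − $65,200 = $288,453.
Rate = $288,453 / 26,223 miles = $11 per mile.
Year 1: 3,111 × $11 = $34,221. Book value $319,432.
Year 2: 3,163 × $11 = $34,793. Book value $284,639.
Year 3: 5,200 × $11 = $57,200. Book value $227,439.
Year 4: 763 × $11 = $8,393. Book value $219,046.
Year 5: 828 × $11 = $9,108. Book value $209,938.
Accumulated through year 5 = $353,653 − $209,938 = $143,715.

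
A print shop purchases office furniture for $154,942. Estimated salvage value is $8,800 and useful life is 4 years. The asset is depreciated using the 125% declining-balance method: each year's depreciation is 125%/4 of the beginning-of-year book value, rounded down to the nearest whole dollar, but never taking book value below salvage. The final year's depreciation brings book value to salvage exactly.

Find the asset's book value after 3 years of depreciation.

Depreciable base = $154,942 − $8,800 = $146,142.
Year 1: ⌊$154,942 × 125%/4⌋ = $48,419. Book value $106,523.
Year 2: ⌊$106,523 × 125%/4⌋ = $33,288. Book value $73,235.
Year 3: ⌊$73,235 × 125%/4⌋ = $22,885. Book value $50,350.

$50,350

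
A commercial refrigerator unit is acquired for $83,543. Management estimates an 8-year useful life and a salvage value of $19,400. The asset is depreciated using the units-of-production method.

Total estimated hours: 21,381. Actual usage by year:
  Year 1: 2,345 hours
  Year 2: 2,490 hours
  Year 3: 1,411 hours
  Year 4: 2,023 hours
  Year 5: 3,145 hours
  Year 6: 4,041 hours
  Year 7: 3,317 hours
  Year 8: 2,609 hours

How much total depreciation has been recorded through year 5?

$34,242

Depreciable base = $83,543 − $19,400 = $64,143.
Rate = $64,143 / 21,381 hours = $3 per hour.
Year 1: 2,345 × $3 = $7,035. Book value $76,508.
Year 2: 2,490 × $3 = $7,470. Book value $69,038.
Year 3: 1,411 × $3 = $4,233. Book value $64,805.
Year 4: 2,023 × $3 = $6,069. Book value $58,736.
Year 5: 3,145 × $3 = $9,435. Book value $49,301.
Accumulated through year 5 = $83,543 − $49,301 = $34,242.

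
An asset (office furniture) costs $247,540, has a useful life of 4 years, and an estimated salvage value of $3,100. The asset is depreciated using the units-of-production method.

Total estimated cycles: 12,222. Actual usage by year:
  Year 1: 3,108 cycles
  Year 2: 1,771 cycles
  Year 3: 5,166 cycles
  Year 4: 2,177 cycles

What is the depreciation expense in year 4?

Depreciable base = $247,540 − $3,100 = $244,440.
Rate = $244,440 / 12,222 cycles = $20 per cycle.
Year 1: 3,108 × $20 = $62,160. Book value $185,380.
Year 2: 1,771 × $20 = $35,420. Book value $149,960.
Year 3: 5,166 × $20 = $103,320. Book value $46,640.
Year 4: 2,177 × $20 = $43,540. Book value $3,100.

$43,540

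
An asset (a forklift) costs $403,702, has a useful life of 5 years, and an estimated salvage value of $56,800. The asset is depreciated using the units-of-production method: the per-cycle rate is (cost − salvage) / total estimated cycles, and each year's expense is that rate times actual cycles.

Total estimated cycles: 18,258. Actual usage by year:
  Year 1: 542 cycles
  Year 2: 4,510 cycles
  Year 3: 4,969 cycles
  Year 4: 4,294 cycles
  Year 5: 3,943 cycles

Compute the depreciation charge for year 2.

Depreciable base = $403,702 − $56,800 = $346,902.
Rate = $346,902 / 18,258 cycles = $19 per cycle.
Year 1: 542 × $19 = $10,298. Book value $393,404.
Year 2: 4,510 × $19 = $85,690. Book value $307,714.

$85,690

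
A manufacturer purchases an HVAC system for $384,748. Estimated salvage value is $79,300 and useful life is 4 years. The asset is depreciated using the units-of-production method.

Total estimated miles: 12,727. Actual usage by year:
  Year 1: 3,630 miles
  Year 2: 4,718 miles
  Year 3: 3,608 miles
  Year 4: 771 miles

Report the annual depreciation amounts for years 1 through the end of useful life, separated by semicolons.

$87,120; $113,232; $86,592; $18,504

Depreciable base = $384,748 − $79,300 = $305,448.
Rate = $305,448 / 12,727 miles = $24 per mile.
Year 1: 3,630 × $24 = $87,120. Book value $297,628.
Year 2: 4,718 × $24 = $113,232. Book value $184,396.
Year 3: 3,608 × $24 = $86,592. Book value $97,804.
Year 4: 771 × $24 = $18,504. Book value $79,300.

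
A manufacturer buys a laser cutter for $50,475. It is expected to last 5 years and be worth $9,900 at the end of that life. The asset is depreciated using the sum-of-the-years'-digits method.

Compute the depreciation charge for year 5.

$2,705

Depreciable base = $50,475 − $9,900 = $40,575.
Sum of the years' digits = 5+4+3+2+1 = 15.
Year 1: $40,575 × 5/15 = $13,525. Book value $36,950.
Year 2: $40,575 × 4/15 = $10,820. Book value $26,130.
Year 3: $40,575 × 3/15 = $8,115. Book value $18,015.
Year 4: $40,575 × 2/15 = $5,410. Book value $12,605.
Year 5: $40,575 × 1/15 = $2,705. Book value $9,900.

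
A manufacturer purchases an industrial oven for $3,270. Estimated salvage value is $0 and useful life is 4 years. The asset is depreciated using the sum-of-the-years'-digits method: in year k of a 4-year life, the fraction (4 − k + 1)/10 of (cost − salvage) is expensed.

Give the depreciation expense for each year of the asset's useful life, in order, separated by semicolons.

Depreciable base = $3,270 − $0 = $3,270.
Sum of the years' digits = 4+3+2+1 = 10.
Year 1: $3,270 × 4/10 = $1,308. Book value $1,962.
Year 2: $3,270 × 3/10 = $981. Book value $981.
Year 3: $3,270 × 2/10 = $654. Book value $327.
Year 4: $3,270 × 1/10 = $327. Book value $0.

$1,308; $981; $654; $327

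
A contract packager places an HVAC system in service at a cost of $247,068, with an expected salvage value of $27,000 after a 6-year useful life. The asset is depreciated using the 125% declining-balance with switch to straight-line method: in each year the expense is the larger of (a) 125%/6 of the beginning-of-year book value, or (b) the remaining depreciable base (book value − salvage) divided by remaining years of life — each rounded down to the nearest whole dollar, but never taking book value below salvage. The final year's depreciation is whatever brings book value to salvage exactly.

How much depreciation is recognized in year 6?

$31,863

Depreciable base = $247,068 − $27,000 = $220,068.
Year 1: DB = ⌊$247,068 × 125%/6⌋ = $51,472; SL = ⌊$220,068/6⌋ = $36,678 → take DB $51,472. Book value $195,596.
Year 2: DB = ⌊$195,596 × 125%/6⌋ = $40,749; SL = ⌊$168,596/5⌋ = $33,719 → take DB $40,749. Book value $154,847.
Year 3: DB = ⌊$154,847 × 125%/6⌋ = $32,259; SL = ⌊$127,847/4⌋ = $31,961 → take DB $32,259. Book value $122,588.
Year 4: DB = ⌊$122,588 × 125%/6⌋ = $25,539; SL = ⌊$95,588/3⌋ = $31,862 → take SL $31,862. Book value $90,726.
Year 5: DB = ⌊$90,726 × 125%/6⌋ = $18,901; SL = ⌊$63,726/2⌋ = $31,863 → take SL $31,863. Book value $58,863.
Year 6 (final): $58,863 − $27,000 = $31,863. Book value $27,000.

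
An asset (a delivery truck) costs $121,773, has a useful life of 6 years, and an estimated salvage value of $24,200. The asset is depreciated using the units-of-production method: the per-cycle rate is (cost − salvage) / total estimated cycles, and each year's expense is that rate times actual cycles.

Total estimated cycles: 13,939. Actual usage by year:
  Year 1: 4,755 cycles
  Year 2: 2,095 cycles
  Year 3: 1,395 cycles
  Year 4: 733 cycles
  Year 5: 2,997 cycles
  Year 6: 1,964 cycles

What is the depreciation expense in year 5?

$20,979

Depreciable base = $121,773 − $24,200 = $97,573.
Rate = $97,573 / 13,939 cycles = $7 per cycle.
Year 1: 4,755 × $7 = $33,285. Book value $88,488.
Year 2: 2,095 × $7 = $14,665. Book value $73,823.
Year 3: 1,395 × $7 = $9,765. Book value $64,058.
Year 4: 733 × $7 = $5,131. Book value $58,927.
Year 5: 2,997 × $7 = $20,979. Book value $37,948.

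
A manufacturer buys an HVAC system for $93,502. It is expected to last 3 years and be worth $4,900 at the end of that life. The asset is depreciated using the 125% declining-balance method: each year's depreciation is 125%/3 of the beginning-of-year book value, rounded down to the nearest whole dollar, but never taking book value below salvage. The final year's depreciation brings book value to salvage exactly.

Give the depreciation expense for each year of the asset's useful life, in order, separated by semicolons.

Depreciable base = $93,502 − $4,900 = $88,602.
Year 1: ⌊$93,502 × 125%/3⌋ = $38,959. Book value $54,543.
Year 2: ⌊$54,543 × 125%/3⌋ = $22,726. Book value $31,817.
Year 3 (final): $31,817 − $4,900 = $26,917. Book value $4,900.

$38,959; $22,726; $26,917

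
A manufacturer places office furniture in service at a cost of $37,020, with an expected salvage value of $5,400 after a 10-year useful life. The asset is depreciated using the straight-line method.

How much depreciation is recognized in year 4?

$3,162

Depreciable base = $37,020 − $5,400 = $31,620.
Annual expense = $31,620 / 10 = $3,162.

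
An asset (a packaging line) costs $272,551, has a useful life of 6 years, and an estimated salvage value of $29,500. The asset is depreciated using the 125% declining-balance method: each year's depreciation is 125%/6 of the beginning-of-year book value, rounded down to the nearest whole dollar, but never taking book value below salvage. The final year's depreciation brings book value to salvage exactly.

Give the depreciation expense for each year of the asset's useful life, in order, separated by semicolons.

$56,781; $44,952; $35,587; $28,173; $22,303; $55,255

Depreciable base = $272,551 − $29,500 = $243,051.
Year 1: ⌊$272,551 × 125%/6⌋ = $56,781. Book value $215,770.
Year 2: ⌊$215,770 × 125%/6⌋ = $44,952. Book value $170,818.
Year 3: ⌊$170,818 × 125%/6⌋ = $35,587. Book value $135,231.
Year 4: ⌊$135,231 × 125%/6⌋ = $28,173. Book value $107,058.
Year 5: ⌊$107,058 × 125%/6⌋ = $22,303. Book value $84,755.
Year 6 (final): $84,755 − $29,500 = $55,255. Book value $29,500.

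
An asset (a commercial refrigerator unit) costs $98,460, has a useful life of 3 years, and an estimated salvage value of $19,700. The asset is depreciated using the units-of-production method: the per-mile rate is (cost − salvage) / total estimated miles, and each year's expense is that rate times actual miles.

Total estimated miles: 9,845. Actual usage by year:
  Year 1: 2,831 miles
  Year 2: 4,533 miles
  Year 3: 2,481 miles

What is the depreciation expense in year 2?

$36,264

Depreciable base = $98,460 − $19,700 = $78,760.
Rate = $78,760 / 9,845 miles = $8 per mile.
Year 1: 2,831 × $8 = $22,648. Book value $75,812.
Year 2: 4,533 × $8 = $36,264. Book value $39,548.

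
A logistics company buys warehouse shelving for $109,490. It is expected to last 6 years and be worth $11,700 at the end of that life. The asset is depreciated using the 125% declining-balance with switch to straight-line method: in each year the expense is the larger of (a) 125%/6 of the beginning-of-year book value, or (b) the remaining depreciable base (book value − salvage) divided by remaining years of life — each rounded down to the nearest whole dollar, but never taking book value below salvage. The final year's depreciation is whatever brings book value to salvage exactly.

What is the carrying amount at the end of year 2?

Depreciable base = $109,490 − $11,700 = $97,790.
Year 1: DB = ⌊$109,490 × 125%/6⌋ = $22,810; SL = ⌊$97,790/6⌋ = $16,298 → take DB $22,810. Book value $86,680.
Year 2: DB = ⌊$86,680 × 125%/6⌋ = $18,058; SL = ⌊$74,980/5⌋ = $14,996 → take DB $18,058. Book value $68,622.

$68,622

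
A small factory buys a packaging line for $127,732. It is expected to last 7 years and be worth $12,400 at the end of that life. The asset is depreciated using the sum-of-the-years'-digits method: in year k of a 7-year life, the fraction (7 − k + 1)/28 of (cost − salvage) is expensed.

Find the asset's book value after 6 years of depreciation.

Depreciable base = $127,732 − $12,400 = $115,332.
Sum of the years' digits = 7+6+5+4+3+2+1 = 28.
Year 1: $115,332 × 7/28 = $28,833. Book value $98,899.
Year 2: $115,332 × 6/28 = $24,714. Book value $74,185.
Year 3: $115,332 × 5/28 = $20,595. Book value $53,590.
Year 4: $115,332 × 4/28 = $16,476. Book value $37,114.
Year 5: $115,332 × 3/28 = $12,357. Book value $24,757.
Year 6: $115,332 × 2/28 = $8,238. Book value $16,519.

$16,519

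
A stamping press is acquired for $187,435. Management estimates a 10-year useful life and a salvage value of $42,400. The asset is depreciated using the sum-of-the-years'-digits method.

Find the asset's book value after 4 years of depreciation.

Depreciable base = $187,435 − $42,400 = $145,035.
Sum of the years' digits = 10+9+8+7+6+5+4+3+2+1 = 55.
Year 1: $145,035 × 10/55 = $26,370. Book value $161,065.
Year 2: $145,035 × 9/55 = $23,733. Book value $137,332.
Year 3: $145,035 × 8/55 = $21,096. Book value $116,236.
Year 4: $145,035 × 7/55 = $18,459. Book value $97,777.

$97,777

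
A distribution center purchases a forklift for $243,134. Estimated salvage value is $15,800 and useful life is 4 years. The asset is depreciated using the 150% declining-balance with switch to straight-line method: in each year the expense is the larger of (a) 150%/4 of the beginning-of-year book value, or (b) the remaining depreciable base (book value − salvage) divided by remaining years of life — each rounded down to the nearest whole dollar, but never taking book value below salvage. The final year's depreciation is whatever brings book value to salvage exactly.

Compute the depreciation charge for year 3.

Depreciable base = $243,134 − $15,800 = $227,334.
Year 1: DB = ⌊$243,134 × 150%/4⌋ = $91,175; SL = ⌊$227,334/4⌋ = $56,833 → take DB $91,175. Book value $151,959.
Year 2: DB = ⌊$151,959 × 150%/4⌋ = $56,984; SL = ⌊$136,159/3⌋ = $45,386 → take DB $56,984. Book value $94,975.
Year 3: DB = ⌊$94,975 × 150%/4⌋ = $35,615; SL = ⌊$79,175/2⌋ = $39,587 → take SL $39,587. Book value $55,388.

$39,587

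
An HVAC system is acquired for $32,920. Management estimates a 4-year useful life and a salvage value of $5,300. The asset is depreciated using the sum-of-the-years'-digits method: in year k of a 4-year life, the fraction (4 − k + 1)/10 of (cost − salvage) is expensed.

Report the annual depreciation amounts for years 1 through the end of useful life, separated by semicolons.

Depreciable base = $32,920 − $5,300 = $27,620.
Sum of the years' digits = 4+3+2+1 = 10.
Year 1: $27,620 × 4/10 = $11,048. Book value $21,872.
Year 2: $27,620 × 3/10 = $8,286. Book value $13,586.
Year 3: $27,620 × 2/10 = $5,524. Book value $8,062.
Year 4: $27,620 × 1/10 = $2,762. Book value $5,300.

$11,048; $8,286; $5,524; $2,762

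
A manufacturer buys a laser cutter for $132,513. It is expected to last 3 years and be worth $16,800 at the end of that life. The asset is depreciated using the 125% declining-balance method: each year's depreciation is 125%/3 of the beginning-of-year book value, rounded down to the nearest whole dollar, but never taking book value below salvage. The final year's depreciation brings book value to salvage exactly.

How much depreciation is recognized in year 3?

Depreciable base = $132,513 − $16,800 = $115,713.
Year 1: ⌊$132,513 × 125%/3⌋ = $55,213. Book value $77,300.
Year 2: ⌊$77,300 × 125%/3⌋ = $32,208. Book value $45,092.
Year 3 (final): $45,092 − $16,800 = $28,292. Book value $16,800.

$28,292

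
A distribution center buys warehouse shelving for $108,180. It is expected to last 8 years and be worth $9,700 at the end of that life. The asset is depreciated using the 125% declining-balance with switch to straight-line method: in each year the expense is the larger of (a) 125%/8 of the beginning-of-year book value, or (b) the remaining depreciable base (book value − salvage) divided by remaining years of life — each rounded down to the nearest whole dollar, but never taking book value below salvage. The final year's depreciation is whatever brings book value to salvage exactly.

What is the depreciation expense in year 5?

Depreciable base = $108,180 − $9,700 = $98,480.
Year 1: DB = ⌊$108,180 × 125%/8⌋ = $16,903; SL = ⌊$98,480/8⌋ = $12,310 → take DB $16,903. Book value $91,277.
Year 2: DB = ⌊$91,277 × 125%/8⌋ = $14,262; SL = ⌊$81,577/7⌋ = $11,653 → take DB $14,262. Book value $77,015.
Year 3: DB = ⌊$77,015 × 125%/8⌋ = $12,033; SL = ⌊$67,315/6⌋ = $11,219 → take DB $12,033. Book value $64,982.
Year 4: DB = ⌊$64,982 × 125%/8⌋ = $10,153; SL = ⌊$55,282/5⌋ = $11,056 → take SL $11,056. Book value $53,926.
Year 5: DB = ⌊$53,926 × 125%/8⌋ = $8,425; SL = ⌊$44,226/4⌋ = $11,056 → take SL $11,056. Book value $42,870.

$11,056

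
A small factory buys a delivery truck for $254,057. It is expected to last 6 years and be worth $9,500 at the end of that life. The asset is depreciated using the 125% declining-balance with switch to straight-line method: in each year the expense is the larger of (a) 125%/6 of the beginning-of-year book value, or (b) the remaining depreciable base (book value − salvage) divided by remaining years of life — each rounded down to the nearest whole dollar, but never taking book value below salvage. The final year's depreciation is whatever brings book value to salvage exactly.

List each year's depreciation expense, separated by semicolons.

Depreciable base = $254,057 − $9,500 = $244,557.
Year 1: DB = ⌊$254,057 × 125%/6⌋ = $52,928; SL = ⌊$244,557/6⌋ = $40,759 → take DB $52,928. Book value $201,129.
Year 2: DB = ⌊$201,129 × 125%/6⌋ = $41,901; SL = ⌊$191,629/5⌋ = $38,325 → take DB $41,901. Book value $159,228.
Year 3: DB = ⌊$159,228 × 125%/6⌋ = $33,172; SL = ⌊$149,728/4⌋ = $37,432 → take SL $37,432. Book value $121,796.
Year 4: DB = ⌊$121,796 × 125%/6⌋ = $25,374; SL = ⌊$112,296/3⌋ = $37,432 → take SL $37,432. Book value $84,364.
Year 5: DB = ⌊$84,364 × 125%/6⌋ = $17,575; SL = ⌊$74,864/2⌋ = $37,432 → take SL $37,432. Book value $46,932.
Year 6 (final): $46,932 − $9,500 = $37,432. Book value $9,500.

$52,928; $41,901; $37,432; $37,432; $37,432; $37,432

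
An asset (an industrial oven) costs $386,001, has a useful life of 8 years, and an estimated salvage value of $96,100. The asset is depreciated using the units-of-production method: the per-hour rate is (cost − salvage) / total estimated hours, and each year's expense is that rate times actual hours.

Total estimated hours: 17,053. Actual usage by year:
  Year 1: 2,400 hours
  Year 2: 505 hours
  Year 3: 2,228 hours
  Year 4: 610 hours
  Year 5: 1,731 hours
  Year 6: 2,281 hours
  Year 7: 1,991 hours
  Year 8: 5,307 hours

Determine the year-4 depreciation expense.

$10,370

Depreciable base = $386,001 − $96,100 = $289,901.
Rate = $289,901 / 17,053 hours = $17 per hour.
Year 1: 2,400 × $17 = $40,800. Book value $345,201.
Year 2: 505 × $17 = $8,585. Book value $336,616.
Year 3: 2,228 × $17 = $37,876. Book value $298,740.
Year 4: 610 × $17 = $10,370. Book value $288,370.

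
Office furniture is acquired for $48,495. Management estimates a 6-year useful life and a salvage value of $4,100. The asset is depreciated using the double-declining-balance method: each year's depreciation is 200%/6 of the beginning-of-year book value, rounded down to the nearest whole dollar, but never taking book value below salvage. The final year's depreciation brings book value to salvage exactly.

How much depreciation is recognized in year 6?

Depreciable base = $48,495 − $4,100 = $44,395.
Year 1: ⌊$48,495 × 200%/6⌋ = $16,165. Book value $32,330.
Year 2: ⌊$32,330 × 200%/6⌋ = $10,776. Book value $21,554.
Year 3: ⌊$21,554 × 200%/6⌋ = $7,184. Book value $14,370.
Year 4: ⌊$14,370 × 200%/6⌋ = $4,790. Book value $9,580.
Year 5: ⌊$9,580 × 200%/6⌋ = $3,193. Book value $6,387.
Year 6 (final): $6,387 − $4,100 = $2,287. Book value $4,100.

$2,287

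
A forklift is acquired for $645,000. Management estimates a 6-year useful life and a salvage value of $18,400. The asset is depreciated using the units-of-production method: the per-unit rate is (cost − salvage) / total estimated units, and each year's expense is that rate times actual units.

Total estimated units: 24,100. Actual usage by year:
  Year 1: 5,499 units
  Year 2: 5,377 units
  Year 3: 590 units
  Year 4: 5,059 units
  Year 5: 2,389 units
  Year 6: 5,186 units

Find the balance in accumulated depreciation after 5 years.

Depreciable base = $645,000 − $18,400 = $626,600.
Rate = $626,600 / 24,100 units = $26 per unit.
Year 1: 5,499 × $26 = $142,974. Book value $502,026.
Year 2: 5,377 × $26 = $139,802. Book value $362,224.
Year 3: 590 × $26 = $15,340. Book value $346,884.
Year 4: 5,059 × $26 = $131,534. Book value $215,350.
Year 5: 2,389 × $26 = $62,114. Book value $153,236.
Accumulated through year 5 = $645,000 − $153,236 = $491,764.

$491,764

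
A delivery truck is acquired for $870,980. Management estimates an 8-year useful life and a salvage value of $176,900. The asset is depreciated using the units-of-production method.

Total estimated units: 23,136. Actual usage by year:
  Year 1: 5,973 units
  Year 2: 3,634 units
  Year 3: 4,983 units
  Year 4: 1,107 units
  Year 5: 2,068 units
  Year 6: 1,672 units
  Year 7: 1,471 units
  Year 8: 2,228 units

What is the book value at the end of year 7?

Depreciable base = $870,980 − $176,900 = $694,080.
Rate = $694,080 / 23,136 units = $30 per unit.
Year 1: 5,973 × $30 = $179,190. Book value $691,790.
Year 2: 3,634 × $30 = $109,020. Book value $582,770.
Year 3: 4,983 × $30 = $149,490. Book value $433,280.
Year 4: 1,107 × $30 = $33,210. Book value $400,070.
Year 5: 2,068 × $30 = $62,040. Book value $338,030.
Year 6: 1,672 × $30 = $50,160. Book value $287,870.
Year 7: 1,471 × $30 = $44,130. Book value $243,740.

$243,740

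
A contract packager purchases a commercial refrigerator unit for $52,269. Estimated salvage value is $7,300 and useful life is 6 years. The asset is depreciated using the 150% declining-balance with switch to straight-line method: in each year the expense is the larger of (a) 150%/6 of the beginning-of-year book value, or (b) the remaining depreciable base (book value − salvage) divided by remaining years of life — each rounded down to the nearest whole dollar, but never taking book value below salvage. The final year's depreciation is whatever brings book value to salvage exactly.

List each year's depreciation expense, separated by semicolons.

$13,067; $9,800; $7,350; $5,513; $4,619; $4,620

Depreciable base = $52,269 − $7,300 = $44,969.
Year 1: DB = ⌊$52,269 × 150%/6⌋ = $13,067; SL = ⌊$44,969/6⌋ = $7,494 → take DB $13,067. Book value $39,202.
Year 2: DB = ⌊$39,202 × 150%/6⌋ = $9,800; SL = ⌊$31,902/5⌋ = $6,380 → take DB $9,800. Book value $29,402.
Year 3: DB = ⌊$29,402 × 150%/6⌋ = $7,350; SL = ⌊$22,102/4⌋ = $5,525 → take DB $7,350. Book value $22,052.
Year 4: DB = ⌊$22,052 × 150%/6⌋ = $5,513; SL = ⌊$14,752/3⌋ = $4,917 → take DB $5,513. Book value $16,539.
Year 5: DB = ⌊$16,539 × 150%/6⌋ = $4,134; SL = ⌊$9,239/2⌋ = $4,619 → take SL $4,619. Book value $11,920.
Year 6 (final): $11,920 − $7,300 = $4,620. Book value $7,300.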